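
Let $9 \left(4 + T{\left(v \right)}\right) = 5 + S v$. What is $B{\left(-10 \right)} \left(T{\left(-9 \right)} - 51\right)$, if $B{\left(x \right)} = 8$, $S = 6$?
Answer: $- \frac{4352}{9} \approx -483.56$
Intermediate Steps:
$T{\left(v \right)} = - \frac{31}{9} + \frac{2 v}{3}$ ($T{\left(v \right)} = -4 + \frac{5 + 6 v}{9} = -4 + \left(\frac{5}{9} + \frac{2 v}{3}\right) = - \frac{31}{9} + \frac{2 v}{3}$)
$B{\left(-10 \right)} \left(T{\left(-9 \right)} - 51\right) = 8 \left(\left(- \frac{31}{9} + \frac{2}{3} \left(-9\right)\right) - 51\right) = 8 \left(\left(- \frac{31}{9} - 6\right) - 51\right) = 8 \left(- \frac{85}{9} - 51\right) = 8 \left(- \frac{544}{9}\right) = - \frac{4352}{9}$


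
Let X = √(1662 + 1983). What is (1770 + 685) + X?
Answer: 2455 + 27*√5 ≈ 2515.4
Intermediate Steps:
X = 27*√5 (X = √3645 = 27*√5 ≈ 60.374)
(1770 + 685) + X = (1770 + 685) + 27*√5 = 2455 + 27*√5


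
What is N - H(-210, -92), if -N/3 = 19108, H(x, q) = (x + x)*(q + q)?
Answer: -134604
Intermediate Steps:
H(x, q) = 4*q*x (H(x, q) = (2*x)*(2*q) = 4*q*x)
N = -57324 (N = -3*19108 = -57324)
N - H(-210, -92) = -57324 - 4*(-92)*(-210) = -57324 - 1*77280 = -57324 - 77280 = -134604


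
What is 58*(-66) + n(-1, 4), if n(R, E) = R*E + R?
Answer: -3833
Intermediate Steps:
n(R, E) = R + E*R (n(R, E) = E*R + R = R + E*R)
58*(-66) + n(-1, 4) = 58*(-66) - (1 + 4) = -3828 - 1*5 = -3828 - 5 = -3833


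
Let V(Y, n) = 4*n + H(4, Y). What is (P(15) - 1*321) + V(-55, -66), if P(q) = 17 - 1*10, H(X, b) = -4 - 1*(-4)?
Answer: -578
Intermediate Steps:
H(X, b) = 0 (H(X, b) = -4 + 4 = 0)
P(q) = 7 (P(q) = 17 - 10 = 7)
V(Y, n) = 4*n (V(Y, n) = 4*n + 0 = 4*n)
(P(15) - 1*321) + V(-55, -66) = (7 - 1*321) + 4*(-66) = (7 - 321) - 264 = -314 - 264 = -578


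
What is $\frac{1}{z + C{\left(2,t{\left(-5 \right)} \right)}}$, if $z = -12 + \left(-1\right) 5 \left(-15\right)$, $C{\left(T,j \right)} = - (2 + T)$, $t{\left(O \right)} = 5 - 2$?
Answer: $\frac{1}{59} \approx 0.016949$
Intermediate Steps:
$t{\left(O \right)} = 3$
$C{\left(T,j \right)} = -2 - T$
$z = 63$ ($z = -12 - -75 = -12 + 75 = 63$)
$\frac{1}{z + C{\left(2,t{\left(-5 \right)} \right)}} = \frac{1}{63 - 4} = \frac{1}{59}$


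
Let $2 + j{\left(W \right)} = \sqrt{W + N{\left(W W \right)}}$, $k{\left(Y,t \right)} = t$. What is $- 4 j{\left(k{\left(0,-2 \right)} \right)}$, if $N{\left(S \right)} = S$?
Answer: $8 - 4 \sqrt{2} \approx 2.3431$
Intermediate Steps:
$j{\left(W \right)} = -2 + \sqrt{W + W^{2}}$ ($j{\left(W \right)} = -2 + \sqrt{W + W W} = -2 + \sqrt{W + W^{2}}$)
$- 4 j{\left(k{\left(0,-2 \right)} \right)} = - 4 \left(-2 + \sqrt{- 2 \left(1 - 2\right)}\right) = - 4 \left(-2 + \sqrt{\left(-2\right) \left(-1\right)}\right) = - 4 \left(-2 + \sqrt{2}\right) = 8 - 4 \sqrt{2}$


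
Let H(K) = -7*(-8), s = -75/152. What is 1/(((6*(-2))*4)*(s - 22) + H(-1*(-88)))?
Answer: 19/21578 ≈ 0.00088053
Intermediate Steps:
s = -75/152 (s = -75*1/152 = -75/152 ≈ -0.49342)
H(K) = 56
1/(((6*(-2))*4)*(s - 22) + H(-1*(-88))) = 1/(((6*(-2))*4)*(-75/152 - 22) + 56) = 1/(-12*4*(-3419/152) + 56) = 1/(-48*(-3419/152) + 56) = 1/(20514/19 + 56) = 1/(21578/19) = 19/21578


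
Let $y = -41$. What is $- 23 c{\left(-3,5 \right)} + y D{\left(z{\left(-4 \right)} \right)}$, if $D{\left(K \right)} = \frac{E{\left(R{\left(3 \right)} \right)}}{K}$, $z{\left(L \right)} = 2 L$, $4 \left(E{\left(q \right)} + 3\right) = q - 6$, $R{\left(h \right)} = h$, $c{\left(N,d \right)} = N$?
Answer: $\frac{1593}{32} \approx 49.781$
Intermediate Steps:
$E{\left(q \right)} = - \frac{9}{2} + \frac{q}{4}$ ($E{\left(q \right)} = -3 + \frac{q - 6}{4} = -3 + \frac{-6 + q}{4} = -3 + \left(- \frac{3}{2} + \frac{q}{4}\right) = - \frac{9}{2} + \frac{q}{4}$)
$D{\left(K \right)} = - \frac{15}{4 K}$ ($D{\left(K \right)} = \frac{- \frac{9}{2} + \frac{1}{4} \cdot 3}{K} = \frac{- \frac{9}{2} + \frac{3}{4}}{K} = - \frac{15}{4 K}$)
$- 23 c{\left(-3,5 \right)} + y D{\left(z{\left(-4 \right)} \right)} = \left(-23\right) \left(-3\right) - 41 \left(- \frac{15}{4 \cdot 2 \left(-4\right)}\right) = 69 - 41 \left(- \frac{15}{4 \left(-8\right)}\right) = 69 - 41 \left(\left(- \frac{15}{4}\right) \left(- \frac{1}{8}\right)\right) = 69 - \frac{615}{32} = \frac{1593}{32}$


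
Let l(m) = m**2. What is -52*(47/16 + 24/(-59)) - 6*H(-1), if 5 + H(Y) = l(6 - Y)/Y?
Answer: 45407/236 ≈ 192.40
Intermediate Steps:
H(Y) = -5 + (6 - Y)**2/Y
-52*(47/16 + 24/(-59)) - 6*H(-1) = -52*(47/16 + 24/(-59)) - 6*(-5 + (-6 - 1)**2/(-1)) = -52*(47*(1/16) + 24*(-1/59)) - 6*(-5 - 1*(-7)**2) = -52*(47/16 - 24/59) - 6*(-5 - 1*49) = -52*2389/944 - 6*(-5 - 49) = -31057/236 - 6*(-54) = -31057/236 + 324 = 45407/236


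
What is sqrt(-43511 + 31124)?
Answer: I*sqrt(12387) ≈ 111.3*I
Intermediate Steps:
sqrt(-43511 + 31124) = sqrt(-12387) = I*sqrt(12387)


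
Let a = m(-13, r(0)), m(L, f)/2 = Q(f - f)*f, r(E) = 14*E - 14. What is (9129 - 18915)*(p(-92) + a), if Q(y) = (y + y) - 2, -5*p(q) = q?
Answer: -3640392/5 ≈ -7.2808e+5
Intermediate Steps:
r(E) = -14 + 14*E
p(q) = -q/5
Q(y) = -2 + 2*y (Q(y) = 2*y - 2 = -2 + 2*y)
m(L, f) = -4*f (m(L, f) = 2*((-2 + 2*(f - f))*f) = 2*((-2 + 2*0)*f) = 2*((-2 + 0)*f) = 2*(-2*f) = -4*f)
a = 56 (a = -4*(-14 + 14*0) = -4*(-14 + 0) = -4*(-14) = 56)
(9129 - 18915)*(p(-92) + a) = (9129 - 18915)*(-⅕*(-92) + 56) = -9786*(92/5 + 56) = -9786*372/5 = -3640392/5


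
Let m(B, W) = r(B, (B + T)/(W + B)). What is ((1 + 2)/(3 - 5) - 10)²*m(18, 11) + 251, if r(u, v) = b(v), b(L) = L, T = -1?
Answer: 38109/116 ≈ 328.53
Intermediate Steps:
r(u, v) = v
m(B, W) = (-1 + B)/(B + W) (m(B, W) = (B - 1)/(W + B) = (-1 + B)/(B + W))
((1 + 2)/(3 - 5) - 10)²*m(18, 11) + 251 = ((1 + 2)/(3 - 5) - 10)²*((-1 + 18)/(18 + 11)) + 251 = (3/(-2) - 10)²*(17/29) + 251 = (3*(-½) - 10)²*((1/29)*17) + 251 = (-3/2 - 10)²*(17/29) + 251 = (-23/2)²*(17/29) + 251 = (529/4)*(17/29) + 251 = 8993/116 + 251 = 38109/116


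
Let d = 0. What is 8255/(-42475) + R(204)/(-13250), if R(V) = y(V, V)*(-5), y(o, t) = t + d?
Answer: -264217/2251175 ≈ -0.11737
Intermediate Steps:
y(o, t) = t (y(o, t) = t + 0 = t)
R(V) = -5*V (R(V) = V*(-5) = -5*V)
8255/(-42475) + R(204)/(-13250) = 8255/(-42475) - 5*204/(-13250) = 8255*(-1/42475) - 1020*(-1/13250) = -1651/8495 + 102/1325 = -264217/2251175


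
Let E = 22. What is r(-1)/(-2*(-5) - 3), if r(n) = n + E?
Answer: 3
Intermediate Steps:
r(n) = 22 + n (r(n) = n + 22 = 22 + n)
r(-1)/(-2*(-5) - 3) = (22 - 1)/(-2*(-5) - 3) = 21/(10 - 3) = 21/7 = (⅐)*21 = 3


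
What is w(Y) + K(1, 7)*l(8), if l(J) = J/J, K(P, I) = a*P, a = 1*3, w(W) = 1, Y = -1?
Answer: 4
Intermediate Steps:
a = 3
K(P, I) = 3*P
l(J) = 1
w(Y) + K(1, 7)*l(8) = 1 + (3*1)*1 = 1 + 3*1 = 1 + 3 = 4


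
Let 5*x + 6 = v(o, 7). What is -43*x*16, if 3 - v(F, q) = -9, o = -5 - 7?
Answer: -4128/5 ≈ -825.60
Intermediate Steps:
o = -12
v(F, q) = 12 (v(F, q) = 3 - 1*(-9) = 3 + 9 = 12)
x = 6/5 (x = -6/5 + (⅕)*12 = -6/5 + 12/5 = 6/5 ≈ 1.2000)
-43*x*16 = -43*6/5*16 = -258/5*16 = -4128/5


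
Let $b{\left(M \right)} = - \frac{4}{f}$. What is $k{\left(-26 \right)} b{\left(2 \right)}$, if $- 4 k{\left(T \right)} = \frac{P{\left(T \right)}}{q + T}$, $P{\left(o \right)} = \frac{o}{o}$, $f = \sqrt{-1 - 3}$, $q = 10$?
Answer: $\frac{i}{32} \approx 0.03125 i$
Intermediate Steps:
$f = 2 i$ ($f = \sqrt{-4} = 2 i \approx 2.0 i$)
$P{\left(o \right)} = 1$
$k{\left(T \right)} = - \frac{1}{4 \left(10 + T\right)}$ ($k{\left(T \right)} = - \frac{1 \frac{1}{10 + T}}{4} = - \frac{1}{4 \left(10 + T\right)}$)
$b{\left(M \right)} = 2 i$ ($b{\left(M \right)} = - \frac{4}{2 i} = - 4 \left(- \frac{i}{2}\right) = 2 i$)
$k{\left(-26 \right)} b{\left(2 \right)} = - \frac{1}{40 + 4 \left(-26\right)} 2 i = - \frac{1}{40 - 104} \cdot 2 i = - \frac{1}{-64} \cdot 2 i = \left(-1\right) \left(- \frac{1}{64}\right) 2 i = \frac{2 i}{64} = \frac{i}{32}$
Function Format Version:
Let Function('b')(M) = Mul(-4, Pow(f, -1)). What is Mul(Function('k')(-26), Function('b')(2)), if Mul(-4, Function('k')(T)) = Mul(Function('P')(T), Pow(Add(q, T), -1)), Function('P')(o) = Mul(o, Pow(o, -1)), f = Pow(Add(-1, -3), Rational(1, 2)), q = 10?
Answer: Mul(Rational(1, 32), I) ≈ Mul(0.031250, I)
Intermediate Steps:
f = Mul(2, I) (f = Pow(-4, Rational(1, 2)) = Mul(2, I) ≈ Mul(2.0000, I))
Function('P')(o) = 1
Function('k')(T) = Mul(Rational(-1, 4), Pow(Add(10, T), -1)) (Function('k')(T) = Mul(Rational(-1, 4), Mul(1, Pow(Add(10, T), -1))) = Mul(Rational(-1, 4), Pow(Add(10, T), -1)))
Function('b')(M) = Mul(2, I) (Function('b')(M) = Mul(-4, Pow(Mul(2, I), -1)) = Mul(-4, Mul(Rational(-1, 2), I)) = Mul(2, I))
Mul(Function('k')(-26), Function('b')(2)) = Mul(Mul(-1, Pow(Add(40, Mul(4, -26)), -1)), Mul(2, I)) = Mul(Mul(-1, Pow(Add(40, -104), -1)), Mul(2, I)) = Mul(Mul(-1, Pow(-64, -1)), Mul(2, I)) = Mul(Mul(-1, Rational(-1, 64)), Mul(2, I)) = Mul(Rational(1, 64), Mul(2, I)) = Mul(Rational(1, 32), I)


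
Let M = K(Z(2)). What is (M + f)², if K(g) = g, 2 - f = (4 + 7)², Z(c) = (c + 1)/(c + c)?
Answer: 223729/16 ≈ 13983.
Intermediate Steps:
Z(c) = (1 + c)/(2*c) (Z(c) = (1 + c)/((2*c)) = (1 + c)*(1/(2*c)) = (1 + c)/(2*c))
f = -119 (f = 2 - (4 + 7)² = 2 - 1*11² = 2 - 1*121 = 2 - 121 = -119)
M = ¾ (M = (½)*(1 + 2)/2 = (½)*(½)*3 = ¾ ≈ 0.75000)
(M + f)² = (¾ - 119)² = (-473/4)² = 223729/16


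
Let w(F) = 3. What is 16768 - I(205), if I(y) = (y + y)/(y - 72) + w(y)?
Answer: 2229335/133 ≈ 16762.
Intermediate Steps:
I(y) = 3 + 2*y/(-72 + y) (I(y) = (y + y)/(y - 72) + 3 = (2*y)/(-72 + y) + 3 = 2*y/(-72 + y) + 3 = 3 + 2*y/(-72 + y))
16768 - I(205) = 16768 - (-216 + 5*205)/(-72 + 205) = 16768 - (-216 + 1025)/133 = 16768 - 809/133 = 2229335/133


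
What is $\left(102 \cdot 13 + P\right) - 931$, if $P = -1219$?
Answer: $-824$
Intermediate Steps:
$\left(102 \cdot 13 + P\right) - 931 = \left(102 \cdot 13 - 1219\right) - 931 = \left(1326 - 1219\right) - 931 = 107 - 931 = -824$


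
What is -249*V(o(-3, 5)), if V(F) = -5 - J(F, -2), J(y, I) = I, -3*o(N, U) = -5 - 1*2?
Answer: 747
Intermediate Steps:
o(N, U) = 7/3 (o(N, U) = -(-5 - 1*2)/3 = -(-5 - 2)/3 = -⅓*(-7) = 7/3)
V(F) = -3 (V(F) = -5 - 1*(-2) = -5 + 2 = -3)
-249*V(o(-3, 5)) = -249*(-3) = 747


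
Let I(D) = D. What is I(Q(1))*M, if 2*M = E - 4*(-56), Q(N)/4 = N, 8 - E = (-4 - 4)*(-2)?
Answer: 432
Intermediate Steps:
E = -8 (E = 8 - (-4 - 4)*(-2) = 8 - (-8)*(-2) = 8 - 1*16 = 8 - 16 = -8)
Q(N) = 4*N
M = 108 (M = (-8 - 4*(-56))/2 = (-8 + 224)/2 = (1/2)*216 = 108)
I(Q(1))*M = (4*1)*108 = 4*108 = 432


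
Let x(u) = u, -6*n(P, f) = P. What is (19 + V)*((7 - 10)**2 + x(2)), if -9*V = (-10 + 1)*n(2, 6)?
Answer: 616/3 ≈ 205.33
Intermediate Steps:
n(P, f) = -P/6
V = -1/3 (V = -(-10 + 1)*(-1/6*2)/9 = -(-1)*(-1)/3 = -1/9*3 = -1/3 ≈ -0.33333)
(19 + V)*((7 - 10)**2 + x(2)) = (19 - 1/3)*((7 - 10)**2 + 2) = 56*((-3)**2 + 2)/3 = 56*(9 + 2)/3 = (56/3)*11 = 616/3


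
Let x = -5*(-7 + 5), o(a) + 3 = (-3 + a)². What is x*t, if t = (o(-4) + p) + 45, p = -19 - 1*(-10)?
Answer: 820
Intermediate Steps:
o(a) = -3 + (-3 + a)²
p = -9 (p = -19 + 10 = -9)
t = 82 (t = ((-3 + (-3 - 4)²) - 9) + 45 = ((-3 + (-7)²) - 9) + 45 = ((-3 + 49) - 9) + 45 = (46 - 9) + 45 = 37 + 45 = 82)
x = 10 (x = -5*(-2) = 10)
x*t = 10*82 = 820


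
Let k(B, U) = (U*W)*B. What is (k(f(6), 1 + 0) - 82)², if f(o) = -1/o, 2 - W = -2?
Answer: 61504/9 ≈ 6833.8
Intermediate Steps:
W = 4 (W = 2 - 1*(-2) = 2 + 2 = 4)
k(B, U) = 4*B*U (k(B, U) = (U*4)*B = (4*U)*B = 4*B*U)
(k(f(6), 1 + 0) - 82)² = (4*(-1/6)*(1 + 0) - 82)² = (4*(-1*⅙)*1 - 82)² = (4*(-⅙)*1 - 82)² = (-⅔ - 82)² = (-248/3)² = 61504/9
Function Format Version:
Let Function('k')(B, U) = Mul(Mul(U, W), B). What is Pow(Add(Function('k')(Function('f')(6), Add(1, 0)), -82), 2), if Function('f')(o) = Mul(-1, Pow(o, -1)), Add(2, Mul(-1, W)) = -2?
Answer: Rational(61504, 9) ≈ 6833.8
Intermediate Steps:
W = 4 (W = Add(2, Mul(-1, -2)) = Add(2, 2) = 4)
Function('k')(B, U) = Mul(4, B, U) (Function('k')(B, U) = Mul(Mul(U, 4), B) = Mul(Mul(4, U), B) = Mul(4, B, U))
Pow(Add(Function('k')(Function('f')(6), Add(1, 0)), -82), 2) = Pow(Add(Mul(4, Mul(-1, Pow(6, -1)), Add(1, 0)), -82), 2) = Pow(Add(Mul(4, Mul(-1, Rational(1, 6)), 1), -82), 2) = Pow(Add(Mul(4, Rational(-1, 6), 1), -82), 2) = Pow(Add(Rational(-2, 3), -82), 2) = Pow(Rational(-248, 3), 2) = Rational(61504, 9)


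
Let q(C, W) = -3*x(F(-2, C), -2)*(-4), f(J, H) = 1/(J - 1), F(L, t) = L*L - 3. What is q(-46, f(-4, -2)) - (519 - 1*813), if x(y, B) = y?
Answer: 306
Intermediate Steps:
F(L, t) = -3 + L² (F(L, t) = L² - 3 = -3 + L²)
f(J, H) = 1/(-1 + J)
q(C, W) = 12 (q(C, W) = -3*(-3 + (-2)²)*(-4) = -3*(-3 + 4)*(-4) = -3*1*(-4) = -3*(-4) = 12)
q(-46, f(-4, -2)) - (519 - 1*813) = 12 - (519 - 1*813) = 12 - (519 - 813) = 12 - 1*(-294) = 12 + 294 = 306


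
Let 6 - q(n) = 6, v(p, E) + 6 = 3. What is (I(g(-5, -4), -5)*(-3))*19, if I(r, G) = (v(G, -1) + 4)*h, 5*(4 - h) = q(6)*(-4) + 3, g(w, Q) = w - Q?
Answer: -969/5 ≈ -193.80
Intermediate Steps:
v(p, E) = -3 (v(p, E) = -6 + 3 = -3)
q(n) = 0 (q(n) = 6 - 1*6 = 6 - 6 = 0)
h = 17/5 (h = 4 - (0*(-4) + 3)/5 = 4 - (0 + 3)/5 = 4 - ⅕*3 = 4 - ⅗ = 17/5 ≈ 3.4000)
I(r, G) = 17/5 (I(r, G) = (-3 + 4)*(17/5) = 1*(17/5) = 17/5)
(I(g(-5, -4), -5)*(-3))*19 = ((17/5)*(-3))*19 = -51/5*19 = -969/5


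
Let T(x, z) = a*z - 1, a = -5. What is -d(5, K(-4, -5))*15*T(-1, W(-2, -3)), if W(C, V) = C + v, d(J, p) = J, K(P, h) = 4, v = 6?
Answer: 1575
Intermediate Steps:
W(C, V) = 6 + C (W(C, V) = C + 6 = 6 + C)
T(x, z) = -1 - 5*z (T(x, z) = -5*z - 1 = -1 - 5*z)
-d(5, K(-4, -5))*15*T(-1, W(-2, -3)) = -5*15*(-1 - 5*(6 - 2)) = -75*(-1 - 5*4) = -75*(-1 - 20) = -75*(-21) = -1*(-1575) = 1575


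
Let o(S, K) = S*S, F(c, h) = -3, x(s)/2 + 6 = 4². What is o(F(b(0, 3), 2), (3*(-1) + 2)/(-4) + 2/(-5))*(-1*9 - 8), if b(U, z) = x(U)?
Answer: -153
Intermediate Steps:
x(s) = 20 (x(s) = -12 + 2*4² = -12 + 2*16 = -12 + 32 = 20)
b(U, z) = 20
o(S, K) = S²
o(F(b(0, 3), 2), (3*(-1) + 2)/(-4) + 2/(-5))*(-1*9 - 8) = (-3)²*(-1*9 - 8) = 9*(-9 - 8) = 9*(-17) = -153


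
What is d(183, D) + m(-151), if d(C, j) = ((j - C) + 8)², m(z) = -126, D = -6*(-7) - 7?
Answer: 19474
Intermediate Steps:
D = 35 (D = 42 - 7 = 35)
d(C, j) = (8 + j - C)²
d(183, D) + m(-151) = (8 + 35 - 1*183)² - 126 = (8 + 35 - 183)² - 126 = (-140)² - 126 = 19600 - 126 = 19474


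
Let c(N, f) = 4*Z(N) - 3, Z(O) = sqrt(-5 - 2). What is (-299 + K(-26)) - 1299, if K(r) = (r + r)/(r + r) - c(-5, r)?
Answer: -1594 - 4*I*sqrt(7) ≈ -1594.0 - 10.583*I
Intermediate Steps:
Z(O) = I*sqrt(7) (Z(O) = sqrt(-7) = I*sqrt(7))
c(N, f) = -3 + 4*I*sqrt(7) (c(N, f) = 4*(I*sqrt(7)) - 3 = 4*I*sqrt(7) - 3 = -3 + 4*I*sqrt(7))
K(r) = 4 - 4*I*sqrt(7) (K(r) = (r + r)/(r + r) - (-3 + 4*I*sqrt(7)) = (2*r)/((2*r)) + (3 - 4*I*sqrt(7)) = (2*r)*(1/(2*r)) + (3 - 4*I*sqrt(7)) = 1 + (3 - 4*I*sqrt(7)) = 4 - 4*I*sqrt(7))
(-299 + K(-26)) - 1299 = (-299 + (4 - 4*I*sqrt(7))) - 1299 = (-295 - 4*I*sqrt(7)) - 1299 = -1594 - 4*I*sqrt(7)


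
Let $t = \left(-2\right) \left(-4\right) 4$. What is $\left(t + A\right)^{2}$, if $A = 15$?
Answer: $2209$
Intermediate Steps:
$t = 32$ ($t = 8 \cdot 4 = 32$)
$\left(t + A\right)^{2} = \left(32 + 15\right)^{2} = 47^{2} = 2209$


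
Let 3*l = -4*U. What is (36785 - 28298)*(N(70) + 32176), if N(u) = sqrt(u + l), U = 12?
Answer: 273077712 + 25461*sqrt(6) ≈ 2.7314e+8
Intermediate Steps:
l = -16 (l = (-4*12)/3 = (1/3)*(-48) = -16)
N(u) = sqrt(-16 + u) (N(u) = sqrt(u - 16) = sqrt(-16 + u))
(36785 - 28298)*(N(70) + 32176) = (36785 - 28298)*(sqrt(-16 + 70) + 32176) = 8487*(sqrt(54) + 32176) = 8487*(3*sqrt(6) + 32176) = 8487*(32176 + 3*sqrt(6)) = 273077712 + 25461*sqrt(6)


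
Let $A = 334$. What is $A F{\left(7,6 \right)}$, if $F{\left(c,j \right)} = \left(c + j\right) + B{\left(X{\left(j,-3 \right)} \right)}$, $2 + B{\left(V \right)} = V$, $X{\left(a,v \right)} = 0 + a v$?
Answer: $-2338$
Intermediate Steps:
$X{\left(a,v \right)} = a v$
$B{\left(V \right)} = -2 + V$
$F{\left(c,j \right)} = -2 + c - 2 j$ ($F{\left(c,j \right)} = \left(c + j\right) + \left(-2 + j \left(-3\right)\right) = \left(c + j\right) - \left(2 + 3 j\right) = -2 + c - 2 j$)
$A F{\left(7,6 \right)} = 334 \left(-2 + 7 - 12\right) = 334 \left(-7\right) = -2338$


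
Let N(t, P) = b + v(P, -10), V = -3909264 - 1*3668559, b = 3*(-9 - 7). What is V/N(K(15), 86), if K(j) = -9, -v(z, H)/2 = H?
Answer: 7577823/28 ≈ 2.7064e+5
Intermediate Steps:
v(z, H) = -2*H
b = -48 (b = 3*(-16) = -48)
V = -7577823 (V = -3909264 - 3668559 = -7577823)
N(t, P) = -28 (N(t, P) = -48 - 2*(-10) = -48 + 20 = -28)
V/N(K(15), 86) = -7577823/(-28) = -7577823*(-1/28) = 7577823/28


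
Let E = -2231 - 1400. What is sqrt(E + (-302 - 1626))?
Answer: I*sqrt(5559) ≈ 74.559*I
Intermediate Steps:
E = -3631
sqrt(E + (-302 - 1626)) = sqrt(-3631 + (-302 - 1626)) = sqrt(-3631 - 1928) = sqrt(-5559) = I*sqrt(5559)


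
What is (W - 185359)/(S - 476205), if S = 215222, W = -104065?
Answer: 289424/260983 ≈ 1.1090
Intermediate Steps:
(W - 185359)/(S - 476205) = (-104065 - 185359)/(215222 - 476205) = -289424/(-260983) = -289424*(-1/260983) = 289424/260983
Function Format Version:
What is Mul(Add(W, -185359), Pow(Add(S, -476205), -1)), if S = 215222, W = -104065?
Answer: Rational(289424, 260983) ≈ 1.1090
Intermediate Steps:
Mul(Add(W, -185359), Pow(Add(S, -476205), -1)) = Mul(Add(-104065, -185359), Pow(Add(215222, -476205), -1)) = Mul(-289424, Pow(-260983, -1)) = Mul(-289424, Rational(-1, 260983)) = Rational(289424, 260983)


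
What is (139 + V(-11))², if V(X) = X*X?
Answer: 67600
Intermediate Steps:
V(X) = X²
(139 + V(-11))² = (139 + (-11)²)² = (139 + 121)² = 260² = 67600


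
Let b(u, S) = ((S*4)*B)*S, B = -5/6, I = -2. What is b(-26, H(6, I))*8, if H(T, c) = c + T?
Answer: -1280/3 ≈ -426.67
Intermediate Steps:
H(T, c) = T + c
B = -⅚ (B = -5*⅙ = -⅚ ≈ -0.83333)
b(u, S) = -10*S²/3 (b(u, S) = ((S*4)*(-⅚))*S = ((4*S)*(-⅚))*S = (-10*S/3)*S = -10*S²/3)
b(-26, H(6, I))*8 = -10*(6 - 2)²/3*8 = -10/3*4²*8 = -10/3*16*8 = -160/3*8 = -1280/3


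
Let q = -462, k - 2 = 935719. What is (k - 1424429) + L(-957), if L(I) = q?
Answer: -489170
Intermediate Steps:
k = 935721 (k = 2 + 935719 = 935721)
L(I) = -462
(k - 1424429) + L(-957) = (935721 - 1424429) - 462 = -488708 - 462 = -489170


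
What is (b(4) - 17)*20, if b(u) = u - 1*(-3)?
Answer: -200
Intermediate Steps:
b(u) = 3 + u (b(u) = u + 3 = 3 + u)
(b(4) - 17)*20 = ((3 + 4) - 17)*20 = (7 - 17)*20 = -10*20 = -200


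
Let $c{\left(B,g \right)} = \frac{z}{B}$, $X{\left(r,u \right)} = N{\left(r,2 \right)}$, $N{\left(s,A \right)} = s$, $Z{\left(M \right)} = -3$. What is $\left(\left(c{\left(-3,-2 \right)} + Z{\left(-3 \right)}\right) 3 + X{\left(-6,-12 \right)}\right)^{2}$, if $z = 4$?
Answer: $361$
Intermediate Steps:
$X{\left(r,u \right)} = r$
$c{\left(B,g \right)} = \frac{4}{B}$
$\left(\left(c{\left(-3,-2 \right)} + Z{\left(-3 \right)}\right) 3 + X{\left(-6,-12 \right)}\right)^{2} = \left(\left(\frac{4}{-3} - 3\right) 3 - 6\right)^{2} = \left(\left(4 \left(- \frac{1}{3}\right) - 3\right) 3 - 6\right)^{2} = \left(\left(- \frac{4}{3} - 3\right) 3 - 6\right)^{2} = \left(\left(- \frac{13}{3}\right) 3 - 6\right)^{2} = \left(-13 - 6\right)^{2} = \left(-19\right)^{2} = 361$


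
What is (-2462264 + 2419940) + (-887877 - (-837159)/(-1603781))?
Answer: -1491839527140/1603781 ≈ -9.3020e+5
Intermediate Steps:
(-2462264 + 2419940) + (-887877 - (-837159)/(-1603781)) = -42324 + (-887877 - (-837159)*(-1)/1603781) = -42324 + (-887877 - 1*837159/1603781) = -42324 + (-887877 - 837159/1603781) = -42324 - 1423961100096/1603781 = -1491839527140/1603781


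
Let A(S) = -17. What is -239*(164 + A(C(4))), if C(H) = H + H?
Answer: -35133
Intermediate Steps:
C(H) = 2*H
-239*(164 + A(C(4))) = -239*(164 - 17) = -239*147 = -35133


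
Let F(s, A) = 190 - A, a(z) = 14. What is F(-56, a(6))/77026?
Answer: 88/38513 ≈ 0.0022849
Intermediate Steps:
F(-56, a(6))/77026 = (190 - 1*14)/77026 = (190 - 14)*(1/77026) = 176*(1/77026) = 88/38513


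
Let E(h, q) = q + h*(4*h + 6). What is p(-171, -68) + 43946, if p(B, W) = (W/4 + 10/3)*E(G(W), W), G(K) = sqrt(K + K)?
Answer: 52310 - 164*I*sqrt(34) ≈ 52310.0 - 956.28*I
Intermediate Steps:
G(K) = sqrt(2)*sqrt(K) (G(K) = sqrt(2*K) = sqrt(2)*sqrt(K))
E(h, q) = q + h*(6 + 4*h)
p(B, W) = (10/3 + W/4)*(9*W + 6*sqrt(2)*sqrt(W)) (p(B, W) = (W/4 + 10/3)*(W + 4*(sqrt(2)*sqrt(W))**2 + 6*(sqrt(2)*sqrt(W))) = (W*(1/4) + 10*(1/3))*(W + 4*(2*W) + 6*sqrt(2)*sqrt(W)) = (W/4 + 10/3)*(W + 8*W + 6*sqrt(2)*sqrt(W)) = (10/3 + W/4)*(9*W + 6*sqrt(2)*sqrt(W)))
p(-171, -68) + 43946 = (40 + 3*(-68))*(3*(-68) + 2*sqrt(2)*sqrt(-68))/4 + 43946 = (40 - 204)*(-204 + 2*sqrt(2)*(2*I*sqrt(17)))/4 + 43946 = (1/4)*(-164)*(-204 + 4*I*sqrt(34)) + 43946 = (8364 - 164*I*sqrt(34)) + 43946 = 52310 - 164*I*sqrt(34)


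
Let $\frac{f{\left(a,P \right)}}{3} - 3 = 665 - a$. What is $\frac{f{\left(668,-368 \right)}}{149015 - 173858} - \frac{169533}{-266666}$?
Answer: $\frac{169533}{266666} \approx 0.63575$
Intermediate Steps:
$f{\left(a,P \right)} = 2004 - 3 a$ ($f{\left(a,P \right)} = 9 + 3 \left(665 - a\right) = 9 - \left(-1995 + 3 a\right) = 2004 - 3 a$)
$\frac{f{\left(668,-368 \right)}}{149015 - 173858} - \frac{169533}{-266666} = \frac{2004 - 2004}{149015 - 173858} - \frac{169533}{-266666} = \frac{2004 - 2004}{-24843} - - \frac{169533}{266666} = 0 \left(- \frac{1}{24843}\right) + \frac{169533}{266666} = 0 + \frac{169533}{266666} = \frac{169533}{266666}$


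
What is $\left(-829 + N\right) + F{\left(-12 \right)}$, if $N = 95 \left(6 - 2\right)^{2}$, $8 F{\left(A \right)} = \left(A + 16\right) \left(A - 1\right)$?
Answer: $\frac{1369}{2} \approx 684.5$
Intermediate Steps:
$F{\left(A \right)} = \frac{\left(-1 + A\right) \left(16 + A\right)}{8}$ ($F{\left(A \right)} = \frac{\left(A + 16\right) \left(A - 1\right)}{8} = \frac{\left(16 + A\right) \left(-1 + A\right)}{8} = \frac{\left(-1 + A\right) \left(16 + A\right)}{8}$)
$N = 1520$ ($N = 95 \cdot 4^{2} = 95 \cdot 16 = 1520$)
$\left(-829 + N\right) + F{\left(-12 \right)} = \left(-829 + 1520\right) + \left(-2 + \frac{\left(-12\right)^{2}}{8} + \frac{15}{8} \left(-12\right)\right) = 691 - \frac{13}{2} = \frac{1369}{2}$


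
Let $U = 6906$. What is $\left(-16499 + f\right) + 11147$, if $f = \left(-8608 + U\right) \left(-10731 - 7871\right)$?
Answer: $31655252$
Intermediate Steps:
$f = 31660604$ ($f = \left(-8608 + 6906\right) \left(-10731 - 7871\right) = \left(-1702\right) \left(-18602\right) = 31660604$)
$\left(-16499 + f\right) + 11147 = \left(-16499 + 31660604\right) + 11147 = 31644105 + 11147 = 31655252$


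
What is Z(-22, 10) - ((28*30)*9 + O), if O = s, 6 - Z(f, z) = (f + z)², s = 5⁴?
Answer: -8323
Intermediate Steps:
s = 625
Z(f, z) = 6 - (f + z)²
O = 625
Z(-22, 10) - ((28*30)*9 + O) = (6 - (-22 + 10)²) - ((28*30)*9 + 625) = (6 - 1*(-12)²) - (840*9 + 625) = (6 - 1*144) - (7560 + 625) = (6 - 144) - 1*8185 = -138 - 8185 = -8323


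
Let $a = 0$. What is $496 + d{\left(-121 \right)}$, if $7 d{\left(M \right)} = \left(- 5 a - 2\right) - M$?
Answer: $513$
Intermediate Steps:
$d{\left(M \right)} = - \frac{2}{7} - \frac{M}{7}$ ($d{\left(M \right)} = \frac{\left(\left(-5\right) 0 - 2\right) - M}{7} = \frac{\left(0 - 2\right) - M}{7} = \frac{-2 - M}{7} = - \frac{2}{7} - \frac{M}{7}$)
$496 + d{\left(-121 \right)} = 496 - -17 = 496 + \left(- \frac{2}{7} + \frac{121}{7}\right) = 496 + 17 = 513$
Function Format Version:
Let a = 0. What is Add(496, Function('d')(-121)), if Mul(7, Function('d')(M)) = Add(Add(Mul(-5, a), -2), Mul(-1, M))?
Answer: 513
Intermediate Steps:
Function('d')(M) = Add(Rational(-2, 7), Mul(Rational(-1, 7), M)) (Function('d')(M) = Mul(Rational(1, 7), Add(Add(Mul(-5, 0), -2), Mul(-1, M))) = Mul(Rational(1, 7), Add(Add(0, -2), Mul(-1, M))) = Mul(Rational(1, 7), Add(-2, Mul(-1, M))) = Add(Rational(-2, 7), Mul(Rational(-1, 7), M)))
Add(496, Function('d')(-121)) = Add(496, Add(Rational(-2, 7), Mul(Rational(-1, 7), -121))) = Add(496, Add(Rational(-2, 7), Rational(121, 7))) = Add(496, 17) = 513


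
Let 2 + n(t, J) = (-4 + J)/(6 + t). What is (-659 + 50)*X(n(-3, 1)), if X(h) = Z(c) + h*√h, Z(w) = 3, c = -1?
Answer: -1827 + 1827*I*√3 ≈ -1827.0 + 3164.5*I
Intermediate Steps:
n(t, J) = -2 + (-4 + J)/(6 + t)
X(h) = 3 + h^(3/2) (X(h) = 3 + h*√h = 3 + h^(3/2))
(-659 + 50)*X(n(-3, 1)) = (-659 + 50)*(3 + ((-16 + 1 - 2*(-3))/(6 - 3))^(3/2)) = -609*(3 + ((-16 + 1 + 6)/3)^(3/2)) = -609*(3 + ((⅓)*(-9))^(3/2)) = -609*(3 + (-3)^(3/2)) = -609*(3 - 3*I*√3) = -1827 + 1827*I*√3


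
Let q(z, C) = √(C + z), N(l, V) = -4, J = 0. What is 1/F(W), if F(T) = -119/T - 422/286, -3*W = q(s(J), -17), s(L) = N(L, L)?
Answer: -30173/124149502 + 347633*I*√21/124149502 ≈ -0.00024304 + 0.012832*I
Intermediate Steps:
s(L) = -4
W = -I*√21/3 (W = -√(-17 - 4)/3 = -I*√21/3 ≈ -1.5275*I)
F(T) = -211/143 - 119/T (F(T) = -119/T - 422*1/286 = -119/T - 211/143 = -211/143 - 119/T)
1/F(W) = 1/(-211/143 - 119*I*√21/7) = 1/(-211/143 - 17*I*√21)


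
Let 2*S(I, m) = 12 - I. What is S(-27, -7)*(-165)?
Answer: -6435/2 ≈ -3217.5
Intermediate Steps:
S(I, m) = 6 - I/2 (S(I, m) = (12 - I)/2 = 6 - I/2)
S(-27, -7)*(-165) = (6 - 1/2*(-27))*(-165) = (6 + 27/2)*(-165) = (39/2)*(-165) = -6435/2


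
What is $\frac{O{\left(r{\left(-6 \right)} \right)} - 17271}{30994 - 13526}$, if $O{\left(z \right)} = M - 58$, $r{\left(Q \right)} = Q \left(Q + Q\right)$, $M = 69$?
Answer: $- \frac{4315}{4367} \approx -0.98809$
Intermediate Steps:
$r{\left(Q \right)} = 2 Q^{2}$ ($r{\left(Q \right)} = Q 2 Q = 2 Q^{2}$)
$O{\left(z \right)} = 11$ ($O{\left(z \right)} = 69 - 58 = 11$)
$\frac{O{\left(r{\left(-6 \right)} \right)} - 17271}{30994 - 13526} = \frac{11 - 17271}{30994 - 13526} = - \frac{17260}{17468} = \left(-17260\right) \frac{1}{17468} = - \frac{4315}{4367}$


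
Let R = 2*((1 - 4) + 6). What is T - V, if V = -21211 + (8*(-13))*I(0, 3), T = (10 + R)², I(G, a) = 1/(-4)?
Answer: 21441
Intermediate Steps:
R = 6 (R = 2*(-3 + 6) = 2*3 = 6)
I(G, a) = -¼
T = 256 (T = (10 + 6)² = 16² = 256)
V = -21185 (V = -21211 + (8*(-13))*(-¼) = -21211 - 104*(-¼) = -21211 + 26 = -21185)
T - V = 256 - 1*(-21185) = 256 + 21185 = 21441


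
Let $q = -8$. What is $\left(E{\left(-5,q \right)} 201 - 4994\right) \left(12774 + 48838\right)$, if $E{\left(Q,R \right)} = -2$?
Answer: $-332458352$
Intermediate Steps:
$\left(E{\left(-5,q \right)} 201 - 4994\right) \left(12774 + 48838\right) = \left(\left(-2\right) 201 - 4994\right) \left(12774 + 48838\right) = \left(-402 - 4994\right) 61612 = \left(-5396\right) 61612 = -332458352$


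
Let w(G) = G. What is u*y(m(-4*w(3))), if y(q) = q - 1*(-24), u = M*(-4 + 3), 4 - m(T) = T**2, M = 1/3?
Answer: 116/3 ≈ 38.667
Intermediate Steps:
M = 1/3 (M = 1*(1/3) = 1/3 ≈ 0.33333)
m(T) = 4 - T**2
u = -1/3 (u = (-4 + 3)/3 = (1/3)*(-1) = -1/3 ≈ -0.33333)
y(q) = 24 + q (y(q) = q + 24 = 24 + q)
u*y(m(-4*w(3))) = -(24 + (4 - (-4*3)**2))/3 = -(24 + (4 - 1*(-12)**2))/3 = -(24 + (4 - 1*144))/3 = -(24 + (4 - 144))/3 = -(24 - 140)/3 = -1/3*(-116) = 116/3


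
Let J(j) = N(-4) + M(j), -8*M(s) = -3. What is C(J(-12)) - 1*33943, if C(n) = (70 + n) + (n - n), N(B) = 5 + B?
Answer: -270973/8 ≈ -33872.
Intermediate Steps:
M(s) = 3/8 (M(s) = -⅛*(-3) = 3/8)
J(j) = 11/8 (J(j) = (5 - 4) + 3/8 = 1 + 3/8 = 11/8)
C(n) = 70 + n (C(n) = (70 + n) + 0 = 70 + n)
C(J(-12)) - 1*33943 = (70 + 11/8) - 1*33943 = 571/8 - 33943 = -270973/8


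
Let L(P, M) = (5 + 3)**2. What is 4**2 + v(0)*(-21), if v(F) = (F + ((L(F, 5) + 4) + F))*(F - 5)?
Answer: 7156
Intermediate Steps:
L(P, M) = 64 (L(P, M) = 8**2 = 64)
v(F) = (-5 + F)*(68 + 2*F) (v(F) = (F + ((64 + 4) + F))*(F - 5) = (F + (68 + F))*(-5 + F) = (68 + 2*F)*(-5 + F) = (-5 + F)*(68 + 2*F))
4**2 + v(0)*(-21) = 4**2 + (-340 + 2*0**2 + 58*0)*(-21) = 16 + (-340 + 2*0 + 0)*(-21) = 16 + (-340 + 0 + 0)*(-21) = 16 - 340*(-21) = 16 + 7140 = 7156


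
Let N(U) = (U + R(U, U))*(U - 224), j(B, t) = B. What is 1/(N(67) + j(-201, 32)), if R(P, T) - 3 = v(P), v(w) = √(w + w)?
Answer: -11191/121935515 + 157*√134/121935515 ≈ -7.6873e-5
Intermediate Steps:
v(w) = √2*√w (v(w) = √(2*w) = √2*√w)
R(P, T) = 3 + √2*√P
N(U) = (-224 + U)*(3 + U + √2*√U) (N(U) = (U + (3 + √2*√U))*(U - 224) = (3 + U + √2*√U)*(-224 + U) = (-224 + U)*(3 + U + √2*√U))
1/(N(67) + j(-201, 32)) = 1/((-672 + 67² - 221*67 + √2*67^(3/2) - 224*√2*√67) - 201) = 1/((-672 + 4489 - 14807 + √2*(67*√67) - 224*√134) - 201) = 1/((-672 + 4489 - 14807 + 67*√134 - 224*√134) - 201) = 1/((-10990 - 157*√134) - 201) = 1/(-11191 - 157*√134)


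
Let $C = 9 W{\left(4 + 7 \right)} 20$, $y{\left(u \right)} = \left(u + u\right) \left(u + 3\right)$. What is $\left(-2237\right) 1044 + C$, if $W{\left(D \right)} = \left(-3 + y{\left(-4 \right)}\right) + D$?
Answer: $-2332548$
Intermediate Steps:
$y{\left(u \right)} = 2 u \left(3 + u\right)$
$W{\left(D \right)} = 5 + D$ ($W{\left(D \right)} = \left(-3 + 2 \left(-4\right) \left(3 - 4\right)\right) + D = \left(-3 + 2 \left(-4\right) \left(-1\right)\right) + D = \left(-3 + 8\right) + D = 5 + D$)
$C = 2880$ ($C = 9 \left(5 + \left(4 + 7\right)\right) 20 = 9 \left(5 + 11\right) 20 = 9 \cdot 16 \cdot 20 = 144 \cdot 20 = 2880$)
$\left(-2237\right) 1044 + C = \left(-2237\right) 1044 + 2880 = -2335428 + 2880 = -2332548$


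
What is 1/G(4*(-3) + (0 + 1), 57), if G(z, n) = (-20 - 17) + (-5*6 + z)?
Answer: -1/78 ≈ -0.012821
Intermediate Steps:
G(z, n) = -67 + z (G(z, n) = -37 + (-30 + z) = -67 + z)
1/G(4*(-3) + (0 + 1), 57) = 1/(-67 + (4*(-3) + (0 + 1))) = 1/(-67 + (-12 + 1)) = 1/(-67 - 11) = 1/(-78) = -1/78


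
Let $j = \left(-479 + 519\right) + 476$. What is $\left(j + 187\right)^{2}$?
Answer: $494209$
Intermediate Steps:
$j = 516$ ($j = 40 + 476 = 516$)
$\left(j + 187\right)^{2} = \left(516 + 187\right)^{2} = 703^{2} = 494209$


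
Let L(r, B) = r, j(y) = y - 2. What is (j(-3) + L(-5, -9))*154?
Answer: -1540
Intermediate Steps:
j(y) = -2 + y
(j(-3) + L(-5, -9))*154 = ((-2 - 3) - 5)*154 = (-5 - 5)*154 = -10*154 = -1540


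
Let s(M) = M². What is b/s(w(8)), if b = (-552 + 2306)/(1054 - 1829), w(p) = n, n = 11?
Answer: -1754/93775 ≈ -0.018704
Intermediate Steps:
w(p) = 11
b = -1754/775 (b = 1754/(-775) = 1754*(-1/775) = -1754/775 ≈ -2.2632)
b/s(w(8)) = -1754/(775*(11²)) = -1754/775/121 = -1754/775*1/121 = -1754/93775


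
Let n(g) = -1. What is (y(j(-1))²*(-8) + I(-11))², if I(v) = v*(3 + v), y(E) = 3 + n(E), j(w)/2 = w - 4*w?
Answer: 3136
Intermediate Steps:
j(w) = -6*w (j(w) = 2*(w - 4*w) = 2*(-3*w) = -6*w)
y(E) = 2 (y(E) = 3 - 1 = 2)
(y(j(-1))²*(-8) + I(-11))² = (2²*(-8) - 11*(3 - 11))² = (4*(-8) - 11*(-8))² = (-32 + 88)² = 56² = 3136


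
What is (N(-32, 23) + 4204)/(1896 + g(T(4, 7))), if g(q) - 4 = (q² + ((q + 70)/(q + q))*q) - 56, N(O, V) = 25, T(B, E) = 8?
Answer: 4229/1947 ≈ 2.1721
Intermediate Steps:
g(q) = -17 + q² + q/2 (g(q) = 4 + ((q² + ((q + 70)/(q + q))*q) - 56) = 4 + ((q² + ((70 + q)/((2*q)))*q) - 56) = 4 + ((q² + ((70 + q)*(1/(2*q)))*q) - 56) = 4 + ((q² + ((70 + q)/(2*q))*q) - 56) = 4 + ((q² + (35 + q/2)) - 56) = 4 + ((35 + q² + q/2) - 56) = 4 + (-21 + q² + q/2) = -17 + q² + q/2)
(N(-32, 23) + 4204)/(1896 + g(T(4, 7))) = (25 + 4204)/(1896 + (-17 + 8² + (½)*8)) = 4229/(1896 + (-17 + 64 + 4)) = 4229/(1896 + 51) = 4229/1947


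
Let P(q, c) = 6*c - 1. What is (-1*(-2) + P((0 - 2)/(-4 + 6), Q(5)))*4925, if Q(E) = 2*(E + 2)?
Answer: 418625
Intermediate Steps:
Q(E) = 4 + 2*E (Q(E) = 2*(2 + E) = 4 + 2*E)
P(q, c) = -1 + 6*c
(-1*(-2) + P((0 - 2)/(-4 + 6), Q(5)))*4925 = (-1*(-2) + (-1 + 6*(4 + 2*5)))*4925 = (2 + (-1 + 6*(4 + 10)))*4925 = (2 + (-1 + 6*14))*4925 = (2 + (-1 + 84))*4925 = (2 + 83)*4925 = 85*4925 = 418625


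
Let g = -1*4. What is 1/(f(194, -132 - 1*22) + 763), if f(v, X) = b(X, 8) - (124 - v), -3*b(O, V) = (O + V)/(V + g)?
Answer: 6/5071 ≈ 0.0011832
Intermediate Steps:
g = -4
b(O, V) = -(O + V)/(3*(-4 + V)) (b(O, V) = -(O + V)/(3*(V - 4)) = -(O + V)/(3*(-4 + V)))
f(v, X) = -374/3 + v - X/12 (f(v, X) = (-X - 1*8)/(3*(-4 + 8)) - (124 - v) = (⅓)*(-X - 8)/4 + (-124 + v) = (⅓)*(¼)*(-8 - X) + (-124 + v) = (-⅔ - X/12) + (-124 + v) = -374/3 + v - X/12)
1/(f(194, -132 - 1*22) + 763) = 1/((-374/3 + 194 - (-132 - 1*22)/12) + 763) = 1/((-374/3 + 194 - (-132 - 22)/12) + 763) = 1/((-374/3 + 194 - 1/12*(-154)) + 763) = 1/((-374/3 + 194 + 77/6) + 763) = 1/(493/6 + 763) = 1/(5071/6) = 6/5071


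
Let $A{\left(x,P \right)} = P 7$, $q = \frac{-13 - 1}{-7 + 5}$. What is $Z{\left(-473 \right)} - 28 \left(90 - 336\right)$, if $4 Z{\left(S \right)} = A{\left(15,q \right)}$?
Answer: $\frac{27601}{4} \approx 6900.3$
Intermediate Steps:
$q = 7$ ($q = - \frac{14}{-2} = \left(-14\right) \left(- \frac{1}{2}\right) = 7$)
$A{\left(x,P \right)} = 7 P$
$Z{\left(S \right)} = \frac{49}{4}$ ($Z{\left(S \right)} = \frac{7 \cdot 7}{4} = \frac{1}{4} \cdot 49 = \frac{49}{4}$)
$Z{\left(-473 \right)} - 28 \left(90 - 336\right) = \frac{49}{4} - 28 \left(90 - 336\right) = \frac{49}{4} - 28 \left(-246\right) = \frac{49}{4} - -6888 = \frac{49}{4} + 6888 = \frac{27601}{4}$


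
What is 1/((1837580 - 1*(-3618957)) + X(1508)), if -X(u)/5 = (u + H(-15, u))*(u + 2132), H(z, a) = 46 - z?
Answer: -1/23099263 ≈ -4.3291e-8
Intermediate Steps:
X(u) = -5*(61 + u)*(2132 + u) (X(u) = -5*(u + (46 - 1*(-15)))*(u + 2132) = -5*(u + (46 + 15))*(2132 + u) = -5*(u + 61)*(2132 + u) = -5*(61 + u)*(2132 + u))
1/((1837580 - 1*(-3618957)) + X(1508)) = 1/((1837580 - 1*(-3618957)) + (-650260 - 10965*1508 - 5*1508²)) = 1/((1837580 + 3618957) + (-650260 - 16535220 - 5*2274064)) = 1/(5456537 + (-650260 - 16535220 - 11370320)) = 1/(5456537 - 28555800) = 1/(-23099263) = -1/23099263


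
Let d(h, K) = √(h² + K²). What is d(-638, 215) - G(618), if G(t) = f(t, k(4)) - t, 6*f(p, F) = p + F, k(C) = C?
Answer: 1543/3 + √453269 ≈ 1187.6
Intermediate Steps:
f(p, F) = F/6 + p/6 (f(p, F) = (p + F)/6 = (F + p)/6 = F/6 + p/6)
d(h, K) = √(K² + h²)
G(t) = ⅔ - 5*t/6 (G(t) = ((⅙)*4 + t/6) - t = (⅔ + t/6) - t = ⅔ - 5*t/6)
d(-638, 215) - G(618) = √(215² + (-638)²) - (⅔ - ⅚*618) = √(46225 + 407044) - (⅔ - 515) = √453269 - 1*(-1543/3) = √453269 + 1543/3 = 1543/3 + √453269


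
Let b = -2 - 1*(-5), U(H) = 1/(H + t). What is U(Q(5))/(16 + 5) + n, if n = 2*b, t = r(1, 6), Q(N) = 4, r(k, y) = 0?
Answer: 505/84 ≈ 6.0119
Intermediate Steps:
t = 0
U(H) = 1/H (U(H) = 1/(H + 0) = 1/H)
b = 3 (b = -2 + 5 = 3)
n = 6 (n = 2*3 = 6)
U(Q(5))/(16 + 5) + n = 1/(4*(16 + 5)) + 6 = (¼)/21 + 6 = (¼)*(1/21) + 6 = 1/84 + 6 = 505/84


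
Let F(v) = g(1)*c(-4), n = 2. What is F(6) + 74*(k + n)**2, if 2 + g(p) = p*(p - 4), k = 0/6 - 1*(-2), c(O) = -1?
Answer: 1189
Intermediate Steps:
k = 2 (k = 0*(1/6) + 2 = 0 + 2 = 2)
g(p) = -2 + p*(-4 + p) (g(p) = -2 + p*(p - 4) = -2 + p*(-4 + p))
F(v) = 5 (F(v) = (-2 + 1**2 - 4*1)*(-1) = (-2 + 1 - 4)*(-1) = -5*(-1) = 5)
F(6) + 74*(k + n)**2 = 5 + 74*(2 + 2)**2 = 5 + 74*4**2 = 5 + 74*16 = 5 + 1184 = 1189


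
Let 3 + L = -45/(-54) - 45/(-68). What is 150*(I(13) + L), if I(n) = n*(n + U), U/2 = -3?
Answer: 456425/34 ≈ 13424.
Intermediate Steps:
U = -6 (U = 2*(-3) = -6)
I(n) = n*(-6 + n) (I(n) = n*(n - 6) = n*(-6 + n))
L = -307/204 (L = -3 + (-45/(-54) - 45/(-68)) = -3 + (-45*(-1/54) - 45*(-1/68)) = -3 + (⅚ + 45/68) = -3 + 305/204 = -307/204 ≈ -1.5049)
150*(I(13) + L) = 150*(13*(-6 + 13) - 307/204) = 150*(13*7 - 307/204) = 150*(91 - 307/204) = 150*(18257/204) = 456425/34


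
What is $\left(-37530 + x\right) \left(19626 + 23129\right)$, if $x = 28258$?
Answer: $-396424360$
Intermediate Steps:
$\left(-37530 + x\right) \left(19626 + 23129\right) = \left(-37530 + 28258\right) \left(19626 + 23129\right) = \left(-9272\right) 42755 = -396424360$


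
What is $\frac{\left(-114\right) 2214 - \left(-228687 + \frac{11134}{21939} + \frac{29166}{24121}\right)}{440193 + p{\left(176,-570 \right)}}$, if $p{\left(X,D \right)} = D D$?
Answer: $- \frac{1792498403137}{57840005466081} \approx -0.030991$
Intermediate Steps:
$p{\left(X,D \right)} = D^{2}$
$\frac{\left(-114\right) 2214 - \left(-228687 + \frac{11134}{21939} + \frac{29166}{24121}\right)}{440193 + p{\left(176,-570 \right)}} = \frac{\left(-114\right) 2214 - \left(-228687 + \frac{11134}{21939} + \frac{29166}{24121}\right)}{440193 + \left(-570\right)^{2}} = \frac{-252396 - \left(-228687 + \frac{11134}{21939} + \frac{29166}{24121}\right)}{440193 + 324900} = \frac{-252396 + \left(228687 - \left(\frac{29166}{24121} + \frac{11134}{21939}\right)\right)}{765093} = \left(-252396 + \left(228687 - \frac{908436088}{529190619}\right)\right) \frac{1}{765093} = \left(-252396 + \frac{121018106651165}{529190619}\right) \frac{1}{765093} = \left(- \frac{12547488821959}{529190619}\right) \frac{1}{765093} = - \frac{1792498403137}{57840005466081}$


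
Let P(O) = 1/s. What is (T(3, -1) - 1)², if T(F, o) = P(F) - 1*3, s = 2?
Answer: 49/4 ≈ 12.250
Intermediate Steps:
P(O) = ½ (P(O) = 1/2 = ½)
T(F, o) = -5/2 (T(F, o) = ½ - 1*3 = ½ - 3 = -5/2)
(T(3, -1) - 1)² = (-5/2 - 1)² = (-7/2)² = 49/4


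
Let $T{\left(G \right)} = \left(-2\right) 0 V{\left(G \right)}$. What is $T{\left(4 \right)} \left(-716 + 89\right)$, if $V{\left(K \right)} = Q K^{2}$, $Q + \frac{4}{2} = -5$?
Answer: $0$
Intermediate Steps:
$Q = -7$ ($Q = -2 - 5 = -7$)
$V{\left(K \right)} = - 7 K^{2}$
$T{\left(G \right)} = 0$ ($T{\left(G \right)} = \left(-2\right) 0 \left(- 7 G^{2}\right) = 0 \left(- 7 G^{2}\right) = 0$)
$T{\left(4 \right)} \left(-716 + 89\right) = 0 \left(-716 + 89\right) = 0 \left(-627\right) = 0$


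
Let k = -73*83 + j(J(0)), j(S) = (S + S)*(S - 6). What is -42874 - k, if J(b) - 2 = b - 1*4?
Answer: -36847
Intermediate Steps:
J(b) = -2 + b (J(b) = 2 + (b - 1*4) = 2 + (b - 4) = 2 + (-4 + b) = -2 + b)
j(S) = 2*S*(-6 + S) (j(S) = (2*S)*(-6 + S) = 2*S*(-6 + S))
k = -6027 (k = -73*83 + 2*(-2 + 0)*(-6 + (-2 + 0)) = -6059 + 2*(-2)*(-6 - 2) = -6059 + 2*(-2)*(-8) = -6059 + 32 = -6027)
-42874 - k = -42874 - 1*(-6027) = -42874 + 6027 = -36847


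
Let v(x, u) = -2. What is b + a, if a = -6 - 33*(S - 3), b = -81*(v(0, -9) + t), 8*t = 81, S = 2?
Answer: -5049/8 ≈ -631.13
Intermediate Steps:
t = 81/8 (t = (⅛)*81 = 81/8 ≈ 10.125)
b = -5265/8 (b = -81*(-2 + 81/8) = -81*65/8 = -5265/8 ≈ -658.13)
a = 27 (a = -6 - 33*(2 - 3) = -6 - 33*(-1) = -6 - 11*(-3) = -6 + 33 = 27)
b + a = -5265/8 + 27 = -5049/8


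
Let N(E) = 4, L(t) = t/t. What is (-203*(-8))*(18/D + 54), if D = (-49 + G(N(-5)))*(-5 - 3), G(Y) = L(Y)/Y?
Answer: 5705112/65 ≈ 87771.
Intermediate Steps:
L(t) = 1
G(Y) = 1/Y
D = 390 (D = (-49 + 1/4)*(-5 - 3) = (-49 + ¼)*(-8) = -195/4*(-8) = 390)
(-203*(-8))*(18/D + 54) = (-203*(-8))*(18/390 + 54) = 1624*(18*(1/390) + 54) = 1624*(3/65 + 54) = 1624*(3513/65) = 5705112/65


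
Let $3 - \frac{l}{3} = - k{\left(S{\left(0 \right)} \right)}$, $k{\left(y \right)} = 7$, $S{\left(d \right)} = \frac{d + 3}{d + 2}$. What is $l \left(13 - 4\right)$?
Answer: $270$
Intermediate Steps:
$S{\left(d \right)} = \frac{3 + d}{2 + d}$
$l = 30$ ($l = 9 - 3 \left(\left(-1\right) 7\right) = 9 - -21 = 9 + 21 = 30$)
$l \left(13 - 4\right) = 30 \left(13 - 4\right) = 30 \cdot 9 = 270$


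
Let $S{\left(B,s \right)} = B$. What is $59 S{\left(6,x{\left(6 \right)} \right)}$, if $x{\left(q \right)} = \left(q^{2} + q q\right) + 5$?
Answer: $354$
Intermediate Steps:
$x{\left(q \right)} = 5 + 2 q^{2}$ ($x{\left(q \right)} = \left(q^{2} + q^{2}\right) + 5 = 2 q^{2} + 5 = 5 + 2 q^{2}$)
$59 S{\left(6,x{\left(6 \right)} \right)} = 59 \cdot 6 = 354$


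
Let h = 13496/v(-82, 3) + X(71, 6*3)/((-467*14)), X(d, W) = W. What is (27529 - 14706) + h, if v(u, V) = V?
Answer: 169873558/9807 ≈ 17322.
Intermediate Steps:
h = 44118397/9807 (h = 13496/3 + (6*3)/((-467*14)) = 13496*(1/3) + 18/(-6538) = 13496/3 + 18*(-1/6538) = 13496/3 - 9/3269 = 44118397/9807 ≈ 4498.7)
(27529 - 14706) + h = (27529 - 14706) + 44118397/9807 = 12823 + 44118397/9807 = 169873558/9807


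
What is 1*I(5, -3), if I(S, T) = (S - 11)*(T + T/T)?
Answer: 12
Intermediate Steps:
I(S, T) = (1 + T)*(-11 + S) (I(S, T) = (-11 + S)*(T + 1) = (-11 + S)*(1 + T) = (1 + T)*(-11 + S))
1*I(5, -3) = 1*(-11 + 5 - 11*(-3) + 5*(-3)) = 1*(-11 + 5 + 33 - 15) = 1*12 = 12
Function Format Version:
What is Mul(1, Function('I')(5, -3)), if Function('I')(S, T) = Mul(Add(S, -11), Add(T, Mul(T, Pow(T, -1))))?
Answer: 12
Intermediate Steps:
Function('I')(S, T) = Mul(Add(1, T), Add(-11, S)) (Function('I')(S, T) = Mul(Add(-11, S), Add(T, 1)) = Mul(Add(-11, S), Add(1, T)) = Mul(Add(1, T), Add(-11, S)))
Mul(1, Function('I')(5, -3)) = Mul(1, Add(-11, 5, Mul(-11, -3), Mul(5, -3))) = Mul(1, Add(-11, 5, 33, -15)) = Mul(1, 12) = 12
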